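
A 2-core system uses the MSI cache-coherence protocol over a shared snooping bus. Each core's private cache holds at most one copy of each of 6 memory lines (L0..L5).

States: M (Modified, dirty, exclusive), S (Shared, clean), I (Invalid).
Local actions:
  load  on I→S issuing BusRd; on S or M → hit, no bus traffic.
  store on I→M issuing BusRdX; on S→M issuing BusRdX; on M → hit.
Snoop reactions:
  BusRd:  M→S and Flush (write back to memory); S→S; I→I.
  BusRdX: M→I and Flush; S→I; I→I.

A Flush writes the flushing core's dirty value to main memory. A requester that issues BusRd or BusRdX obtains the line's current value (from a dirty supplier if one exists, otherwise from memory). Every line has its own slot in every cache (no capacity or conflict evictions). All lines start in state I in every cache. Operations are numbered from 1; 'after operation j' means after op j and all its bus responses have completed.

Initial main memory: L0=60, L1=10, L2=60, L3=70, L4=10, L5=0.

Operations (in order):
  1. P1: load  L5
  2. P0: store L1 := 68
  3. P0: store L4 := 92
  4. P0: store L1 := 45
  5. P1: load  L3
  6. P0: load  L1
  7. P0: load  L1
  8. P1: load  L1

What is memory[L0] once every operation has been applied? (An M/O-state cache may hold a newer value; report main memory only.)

  op1 P1: load  L5 → I/S on L5; bus BusRd; mem=0
  op2 P0: store L1 := 68 → M/I on L1; bus BusRdX; mem=10
  op3 P0: store L4 := 92 → M/I on L4; bus BusRdX; mem=10
  op4 P0: store L1 := 45 → M/I on L1; bus (none); mem=10
  op5 P1: load  L3 → I/S on L3; bus BusRd; mem=70
  op6 P0: load  L1 → M/I on L1; bus (none); mem=10
  op7 P0: load  L1 → M/I on L1; bus (none); mem=10
  op8 P1: load  L1 → S/S on L1; bus BusRd Flush; mem=45

memory[L0] = 60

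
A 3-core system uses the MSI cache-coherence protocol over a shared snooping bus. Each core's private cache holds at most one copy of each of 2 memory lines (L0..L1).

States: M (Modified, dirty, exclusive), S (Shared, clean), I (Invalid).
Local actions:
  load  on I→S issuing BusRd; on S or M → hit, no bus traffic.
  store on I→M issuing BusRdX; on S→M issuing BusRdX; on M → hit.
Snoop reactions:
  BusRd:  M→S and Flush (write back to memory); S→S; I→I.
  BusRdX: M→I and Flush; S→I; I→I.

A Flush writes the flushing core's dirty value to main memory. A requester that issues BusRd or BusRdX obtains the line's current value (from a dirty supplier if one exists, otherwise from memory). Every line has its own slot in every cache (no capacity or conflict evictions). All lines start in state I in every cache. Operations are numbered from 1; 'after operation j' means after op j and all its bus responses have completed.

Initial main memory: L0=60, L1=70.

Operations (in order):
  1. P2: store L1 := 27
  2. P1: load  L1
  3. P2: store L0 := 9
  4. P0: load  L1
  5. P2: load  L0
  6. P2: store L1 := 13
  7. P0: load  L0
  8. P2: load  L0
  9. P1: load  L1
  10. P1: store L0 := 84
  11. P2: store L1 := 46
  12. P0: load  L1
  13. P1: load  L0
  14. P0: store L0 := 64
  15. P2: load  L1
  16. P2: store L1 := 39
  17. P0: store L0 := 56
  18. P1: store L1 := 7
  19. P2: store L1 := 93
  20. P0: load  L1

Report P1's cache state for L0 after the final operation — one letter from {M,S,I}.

step 1: P2: store L1 := 27  ⟶  IIM  (L1)  txn=BusRdX  M[L1]=70
step 2: P1: load  L1  ⟶  ISS  (L1)  txn=BusRd+Flush  M[L1]=27
step 3: P2: store L0 := 9  ⟶  IIM  (L0)  txn=BusRdX  M[L0]=60
step 4: P0: load  L1  ⟶  SSS  (L1)  txn=BusRd  M[L1]=27
step 5: P2: load  L0  ⟶  IIM  (L0)  txn=∅  M[L0]=60
step 6: P2: store L1 := 13  ⟶  IIM  (L1)  txn=BusRdX  M[L1]=27
step 7: P0: load  L0  ⟶  SIS  (L0)  txn=BusRd+Flush  M[L0]=9
step 8: P2: load  L0  ⟶  SIS  (L0)  txn=∅  M[L0]=9
step 9: P1: load  L1  ⟶  ISS  (L1)  txn=BusRd+Flush  M[L1]=13
step 10: P1: store L0 := 84  ⟶  IMI  (L0)  txn=BusRdX  M[L0]=9
step 11: P2: store L1 := 46  ⟶  IIM  (L1)  txn=BusRdX  M[L1]=13
step 12: P0: load  L1  ⟶  SIS  (L1)  txn=BusRd+Flush  M[L1]=46
step 13: P1: load  L0  ⟶  IMI  (L0)  txn=∅  M[L0]=9
step 14: P0: store L0 := 64  ⟶  MII  (L0)  txn=BusRdX+Flush  M[L0]=84
step 15: P2: load  L1  ⟶  SIS  (L1)  txn=∅  M[L1]=46
step 16: P2: store L1 := 39  ⟶  IIM  (L1)  txn=BusRdX  M[L1]=46
step 17: P0: store L0 := 56  ⟶  MII  (L0)  txn=∅  M[L0]=84
step 18: P1: store L1 := 7  ⟶  IMI  (L1)  txn=BusRdX+Flush  M[L1]=39
step 19: P2: store L1 := 93  ⟶  IIM  (L1)  txn=BusRdX+Flush  M[L1]=7
step 20: P0: load  L1  ⟶  SIS  (L1)  txn=BusRd+Flush  M[L1]=93

state = I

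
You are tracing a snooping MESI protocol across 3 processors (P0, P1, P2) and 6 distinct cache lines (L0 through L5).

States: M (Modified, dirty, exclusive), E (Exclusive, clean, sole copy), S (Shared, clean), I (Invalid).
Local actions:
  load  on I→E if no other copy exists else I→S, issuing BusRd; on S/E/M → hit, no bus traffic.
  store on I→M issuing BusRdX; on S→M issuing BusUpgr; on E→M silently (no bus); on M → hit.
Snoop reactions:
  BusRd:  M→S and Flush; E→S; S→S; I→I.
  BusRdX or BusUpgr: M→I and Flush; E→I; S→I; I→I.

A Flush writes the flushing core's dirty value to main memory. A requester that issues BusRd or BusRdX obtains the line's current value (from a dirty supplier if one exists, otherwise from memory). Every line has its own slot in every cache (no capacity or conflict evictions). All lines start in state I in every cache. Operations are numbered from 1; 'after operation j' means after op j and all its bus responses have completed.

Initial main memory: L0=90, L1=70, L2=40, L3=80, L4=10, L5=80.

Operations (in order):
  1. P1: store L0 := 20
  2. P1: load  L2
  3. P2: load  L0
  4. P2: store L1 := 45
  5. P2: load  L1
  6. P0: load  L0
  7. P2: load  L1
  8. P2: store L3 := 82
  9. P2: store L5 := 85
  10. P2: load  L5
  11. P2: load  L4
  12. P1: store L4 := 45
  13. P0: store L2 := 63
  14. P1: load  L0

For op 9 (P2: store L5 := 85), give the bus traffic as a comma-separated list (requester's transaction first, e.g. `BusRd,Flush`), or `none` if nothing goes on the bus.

bus = BusRdX

  op1 P1: store L0 := 20 → I/M/I on L0; bus BusRdX; mem=90
  op2 P1: load  L2 → I/E/I on L2; bus BusRd; mem=40
  op3 P2: load  L0 → I/S/S on L0; bus BusRd Flush; mem=20
  op4 P2: store L1 := 45 → I/I/M on L1; bus BusRdX; mem=70
  op5 P2: load  L1 → I/I/M on L1; bus (none); mem=70
  op6 P0: load  L0 → S/S/S on L0; bus BusRd; mem=20
  op7 P2: load  L1 → I/I/M on L1; bus (none); mem=70
  op8 P2: store L3 := 82 → I/I/M on L3; bus BusRdX; mem=80
  op9 P2: store L5 := 85 → I/I/M on L5; bus BusRdX; mem=80
  op10 P2: load  L5 → I/I/M on L5; bus (none); mem=80
  op11 P2: load  L4 → I/I/E on L4; bus BusRd; mem=10
  op12 P1: store L4 := 45 → I/M/I on L4; bus BusRdX; mem=10
  op13 P0: store L2 := 63 → M/I/I on L2; bus BusRdX; mem=40
  op14 P1: load  L0 → S/S/S on L0; bus (none); mem=20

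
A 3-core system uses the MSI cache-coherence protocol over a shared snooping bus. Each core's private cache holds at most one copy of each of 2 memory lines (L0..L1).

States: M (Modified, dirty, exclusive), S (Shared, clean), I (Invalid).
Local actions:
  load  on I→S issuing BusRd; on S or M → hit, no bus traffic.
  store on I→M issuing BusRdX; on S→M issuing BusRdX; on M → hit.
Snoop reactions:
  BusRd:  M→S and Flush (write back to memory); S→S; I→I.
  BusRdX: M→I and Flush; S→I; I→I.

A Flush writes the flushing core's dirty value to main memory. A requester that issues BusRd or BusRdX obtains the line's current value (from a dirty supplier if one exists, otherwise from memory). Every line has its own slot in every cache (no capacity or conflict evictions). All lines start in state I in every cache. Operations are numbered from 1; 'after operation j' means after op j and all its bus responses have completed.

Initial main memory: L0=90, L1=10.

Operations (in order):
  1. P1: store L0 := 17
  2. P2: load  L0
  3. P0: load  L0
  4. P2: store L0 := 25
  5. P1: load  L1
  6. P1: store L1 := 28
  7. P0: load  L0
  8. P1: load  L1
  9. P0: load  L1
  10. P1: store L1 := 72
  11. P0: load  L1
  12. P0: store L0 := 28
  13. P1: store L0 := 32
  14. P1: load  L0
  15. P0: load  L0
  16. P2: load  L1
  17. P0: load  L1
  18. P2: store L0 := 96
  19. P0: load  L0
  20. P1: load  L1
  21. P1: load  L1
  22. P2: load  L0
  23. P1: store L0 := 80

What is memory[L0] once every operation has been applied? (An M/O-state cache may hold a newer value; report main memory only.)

  op1 P1: store L0 := 17 → I/M/I on L0; bus BusRdX; mem=90
  op2 P2: load  L0 → I/S/S on L0; bus BusRd Flush; mem=17
  op3 P0: load  L0 → S/S/S on L0; bus BusRd; mem=17
  op4 P2: store L0 := 25 → I/I/M on L0; bus BusRdX; mem=17
  op5 P1: load  L1 → I/S/I on L1; bus BusRd; mem=10
  op6 P1: store L1 := 28 → I/M/I on L1; bus BusRdX; mem=10
  op7 P0: load  L0 → S/I/S on L0; bus BusRd Flush; mem=25
  op8 P1: load  L1 → I/M/I on L1; bus (none); mem=10
  op9 P0: load  L1 → S/S/I on L1; bus BusRd Flush; mem=28
  op10 P1: store L1 := 72 → I/M/I on L1; bus BusRdX; mem=28
  op11 P0: load  L1 → S/S/I on L1; bus BusRd Flush; mem=72
  op12 P0: store L0 := 28 → M/I/I on L0; bus BusRdX; mem=25
  op13 P1: store L0 := 32 → I/M/I on L0; bus BusRdX Flush; mem=28
  op14 P1: load  L0 → I/M/I on L0; bus (none); mem=28
  op15 P0: load  L0 → S/S/I on L0; bus BusRd Flush; mem=32
  op16 P2: load  L1 → S/S/S on L1; bus BusRd; mem=72
  op17 P0: load  L1 → S/S/S on L1; bus (none); mem=72
  op18 P2: store L0 := 96 → I/I/M on L0; bus BusRdX; mem=32
  op19 P0: load  L0 → S/I/S on L0; bus BusRd Flush; mem=96
  op20 P1: load  L1 → S/S/S on L1; bus (none); mem=72
  op21 P1: load  L1 → S/S/S on L1; bus (none); mem=72
  op22 P2: load  L0 → S/I/S on L0; bus (none); mem=96
  op23 P1: store L0 := 80 → I/M/I on L0; bus BusRdX; mem=96

memory[L0] = 96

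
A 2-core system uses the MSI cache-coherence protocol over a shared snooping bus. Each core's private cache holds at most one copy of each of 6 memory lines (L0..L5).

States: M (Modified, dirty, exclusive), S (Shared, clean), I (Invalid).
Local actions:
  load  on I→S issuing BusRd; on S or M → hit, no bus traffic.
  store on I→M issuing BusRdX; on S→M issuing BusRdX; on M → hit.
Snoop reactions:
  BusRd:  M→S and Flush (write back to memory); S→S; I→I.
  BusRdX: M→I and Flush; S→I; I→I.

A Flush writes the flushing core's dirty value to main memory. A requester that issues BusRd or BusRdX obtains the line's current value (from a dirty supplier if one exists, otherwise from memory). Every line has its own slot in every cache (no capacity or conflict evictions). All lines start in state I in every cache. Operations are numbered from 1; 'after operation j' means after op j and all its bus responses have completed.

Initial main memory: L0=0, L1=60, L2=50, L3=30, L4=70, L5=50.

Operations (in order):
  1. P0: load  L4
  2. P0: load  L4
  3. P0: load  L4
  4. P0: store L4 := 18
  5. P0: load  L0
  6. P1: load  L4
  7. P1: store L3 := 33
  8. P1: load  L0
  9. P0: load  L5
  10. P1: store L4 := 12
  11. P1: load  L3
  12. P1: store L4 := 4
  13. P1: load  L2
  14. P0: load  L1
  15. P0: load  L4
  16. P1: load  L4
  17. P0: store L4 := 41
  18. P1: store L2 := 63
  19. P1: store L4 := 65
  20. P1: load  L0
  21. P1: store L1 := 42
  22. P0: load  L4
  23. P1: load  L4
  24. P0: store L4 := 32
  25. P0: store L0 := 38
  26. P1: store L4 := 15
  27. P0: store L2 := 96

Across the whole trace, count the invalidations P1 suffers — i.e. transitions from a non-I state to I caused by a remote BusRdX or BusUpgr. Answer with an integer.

invalidations = 4

  op1 P0: load  L4 → S/I on L4; bus BusRd; mem=70
  op2 P0: load  L4 → S/I on L4; bus (none); mem=70
  op3 P0: load  L4 → S/I on L4; bus (none); mem=70
  op4 P0: store L4 := 18 → M/I on L4; bus BusRdX; mem=70
  op5 P0: load  L0 → S/I on L0; bus BusRd; mem=0
  op6 P1: load  L4 → S/S on L4; bus BusRd Flush; mem=18
  op7 P1: store L3 := 33 → I/M on L3; bus BusRdX; mem=30
  op8 P1: load  L0 → S/S on L0; bus BusRd; mem=0
  op9 P0: load  L5 → S/I on L5; bus BusRd; mem=50
  op10 P1: store L4 := 12 → I/M on L4; bus BusRdX; mem=18
  op11 P1: load  L3 → I/M on L3; bus (none); mem=30
  op12 P1: store L4 := 4 → I/M on L4; bus (none); mem=18
  op13 P1: load  L2 → I/S on L2; bus BusRd; mem=50
  op14 P0: load  L1 → S/I on L1; bus BusRd; mem=60
  op15 P0: load  L4 → S/S on L4; bus BusRd Flush; mem=4
  op16 P1: load  L4 → S/S on L4; bus (none); mem=4
  op17 P0: store L4 := 41 → M/I on L4; bus BusRdX; mem=4
  op18 P1: store L2 := 63 → I/M on L2; bus BusRdX; mem=50
  op19 P1: store L4 := 65 → I/M on L4; bus BusRdX Flush; mem=41
  op20 P1: load  L0 → S/S on L0; bus (none); mem=0
  op21 P1: store L1 := 42 → I/M on L1; bus BusRdX; mem=60
  op22 P0: load  L4 → S/S on L4; bus BusRd Flush; mem=65
  op23 P1: load  L4 → S/S on L4; bus (none); mem=65
  op24 P0: store L4 := 32 → M/I on L4; bus BusRdX; mem=65
  op25 P0: store L0 := 38 → M/I on L0; bus BusRdX; mem=0
  op26 P1: store L4 := 15 → I/M on L4; bus BusRdX Flush; mem=32
  op27 P0: store L2 := 96 → M/I on L2; bus BusRdX Flush; mem=63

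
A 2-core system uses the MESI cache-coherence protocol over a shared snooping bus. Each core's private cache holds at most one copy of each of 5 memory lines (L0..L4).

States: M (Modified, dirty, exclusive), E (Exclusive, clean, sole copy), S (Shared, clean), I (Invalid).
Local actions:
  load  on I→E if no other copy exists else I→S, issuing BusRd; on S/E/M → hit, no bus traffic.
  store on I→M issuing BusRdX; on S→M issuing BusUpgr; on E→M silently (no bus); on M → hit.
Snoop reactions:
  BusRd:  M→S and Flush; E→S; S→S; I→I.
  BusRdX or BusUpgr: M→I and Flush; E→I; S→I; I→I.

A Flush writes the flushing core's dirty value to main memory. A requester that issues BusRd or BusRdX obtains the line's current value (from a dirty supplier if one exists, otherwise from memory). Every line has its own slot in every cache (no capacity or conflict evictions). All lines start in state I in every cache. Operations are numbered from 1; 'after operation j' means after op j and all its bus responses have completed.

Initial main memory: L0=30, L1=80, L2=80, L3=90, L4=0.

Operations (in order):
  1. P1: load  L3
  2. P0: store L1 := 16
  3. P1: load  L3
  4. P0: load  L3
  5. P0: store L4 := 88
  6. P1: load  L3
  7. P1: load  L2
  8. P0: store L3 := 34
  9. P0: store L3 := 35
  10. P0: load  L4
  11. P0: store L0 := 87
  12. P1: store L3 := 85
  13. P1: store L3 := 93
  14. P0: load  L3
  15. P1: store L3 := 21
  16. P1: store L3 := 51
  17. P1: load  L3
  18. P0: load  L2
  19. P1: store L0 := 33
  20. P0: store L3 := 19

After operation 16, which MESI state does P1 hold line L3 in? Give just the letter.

[1] P1: load  L3 | P0:I, P1:E(90) | bus: BusRd
[2] P0: store L1 := 16 | P0:M(16), P1:I | bus: BusRdX
[3] P1: load  L3 | P0:I, P1:E(90) | bus: none
[4] P0: load  L3 | P0:S(90), P1:S(90) | bus: BusRd
[5] P0: store L4 := 88 | P0:M(88), P1:I | bus: BusRdX
[6] P1: load  L3 | P0:S(90), P1:S(90) | bus: none
[7] P1: load  L2 | P0:I, P1:E(80) | bus: BusRd
[8] P0: store L3 := 34 | P0:M(34), P1:I | bus: BusUpgr
[9] P0: store L3 := 35 | P0:M(35), P1:I | bus: none
[10] P0: load  L4 | P0:M(88), P1:I | bus: none
[11] P0: store L0 := 87 | P0:M(87), P1:I | bus: BusRdX
[12] P1: store L3 := 85 | P0:I, P1:M(85) | bus: BusRdX,Flush
[13] P1: store L3 := 93 | P0:I, P1:M(93) | bus: none
[14] P0: load  L3 | P0:S(93), P1:S(93) | bus: BusRd,Flush
[15] P1: store L3 := 21 | P0:I, P1:M(21) | bus: BusUpgr
[16] P1: store L3 := 51 | P0:I, P1:M(51) | bus: none
[17] P1: load  L3 | P0:I, P1:M(51) | bus: none
[18] P0: load  L2 | P0:S(80), P1:S(80) | bus: BusRd
[19] P1: store L0 := 33 | P0:I, P1:M(33) | bus: BusRdX,Flush
[20] P0: store L3 := 19 | P0:M(19), P1:I | bus: BusRdX,Flush

state = M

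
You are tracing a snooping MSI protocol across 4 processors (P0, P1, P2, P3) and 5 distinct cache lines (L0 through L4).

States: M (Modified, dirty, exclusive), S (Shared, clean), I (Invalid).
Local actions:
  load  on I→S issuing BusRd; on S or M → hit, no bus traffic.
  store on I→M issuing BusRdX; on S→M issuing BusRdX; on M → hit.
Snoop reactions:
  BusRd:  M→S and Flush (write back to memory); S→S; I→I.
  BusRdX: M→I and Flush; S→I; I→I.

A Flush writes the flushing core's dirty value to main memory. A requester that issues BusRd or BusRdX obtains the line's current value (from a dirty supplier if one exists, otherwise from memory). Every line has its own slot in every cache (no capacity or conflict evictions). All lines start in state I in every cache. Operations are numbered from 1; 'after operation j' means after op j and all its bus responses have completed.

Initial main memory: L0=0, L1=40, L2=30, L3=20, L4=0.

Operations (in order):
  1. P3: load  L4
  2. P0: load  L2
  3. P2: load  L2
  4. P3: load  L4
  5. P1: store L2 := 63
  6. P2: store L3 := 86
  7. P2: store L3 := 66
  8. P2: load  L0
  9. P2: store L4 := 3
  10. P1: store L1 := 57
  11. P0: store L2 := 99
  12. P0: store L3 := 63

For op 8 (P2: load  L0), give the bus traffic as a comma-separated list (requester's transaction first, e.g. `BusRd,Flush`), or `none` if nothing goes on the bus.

bus = BusRd

step 1: P3: load  L4  ⟶  IIIS  (L4)  txn=BusRd  M[L4]=0
step 2: P0: load  L2  ⟶  SIII  (L2)  txn=BusRd  M[L2]=30
step 3: P2: load  L2  ⟶  SISI  (L2)  txn=BusRd  M[L2]=30
step 4: P3: load  L4  ⟶  IIIS  (L4)  txn=∅  M[L4]=0
step 5: P1: store L2 := 63  ⟶  IMII  (L2)  txn=BusRdX  M[L2]=30
step 6: P2: store L3 := 86  ⟶  IIMI  (L3)  txn=BusRdX  M[L3]=20
step 7: P2: store L3 := 66  ⟶  IIMI  (L3)  txn=∅  M[L3]=20
step 8: P2: load  L0  ⟶  IISI  (L0)  txn=BusRd  M[L0]=0
step 9: P2: store L4 := 3  ⟶  IIMI  (L4)  txn=BusRdX  M[L4]=0
step 10: P1: store L1 := 57  ⟶  IMII  (L1)  txn=BusRdX  M[L1]=40
step 11: P0: store L2 := 99  ⟶  MIII  (L2)  txn=BusRdX+Flush  M[L2]=63
step 12: P0: store L3 := 63  ⟶  MIII  (L3)  txn=BusRdX+Flush  M[L3]=66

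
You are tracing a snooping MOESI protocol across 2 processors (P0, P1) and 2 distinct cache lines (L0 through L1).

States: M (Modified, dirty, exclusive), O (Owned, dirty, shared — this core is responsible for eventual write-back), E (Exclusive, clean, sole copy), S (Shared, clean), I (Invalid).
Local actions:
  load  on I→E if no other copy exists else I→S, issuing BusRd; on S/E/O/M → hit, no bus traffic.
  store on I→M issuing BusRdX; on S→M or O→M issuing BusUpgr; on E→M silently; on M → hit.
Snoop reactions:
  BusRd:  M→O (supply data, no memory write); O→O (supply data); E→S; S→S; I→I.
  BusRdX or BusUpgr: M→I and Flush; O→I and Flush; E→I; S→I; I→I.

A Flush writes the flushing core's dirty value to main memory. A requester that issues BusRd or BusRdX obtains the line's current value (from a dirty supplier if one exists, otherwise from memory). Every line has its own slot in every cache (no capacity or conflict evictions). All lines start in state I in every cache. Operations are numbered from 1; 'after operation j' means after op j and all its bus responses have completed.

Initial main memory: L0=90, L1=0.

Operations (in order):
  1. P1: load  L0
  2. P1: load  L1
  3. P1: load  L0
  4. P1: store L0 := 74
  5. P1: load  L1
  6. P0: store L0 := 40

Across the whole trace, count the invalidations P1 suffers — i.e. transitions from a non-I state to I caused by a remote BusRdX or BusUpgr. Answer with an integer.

1. P1: load  L0  bus=[BusRd]  L0: P0=I P1=E  mem[L0]=90
2. P1: load  L1  bus=[BusRd]  L1: P0=I P1=E  mem[L1]=0
3. P1: load  L0  bus=[-]  L0: P0=I P1=E  mem[L0]=90
4. P1: store L0 := 74  bus=[-]  L0: P0=I P1=M  mem[L0]=90
5. P1: load  L1  bus=[-]  L1: P0=I P1=E  mem[L1]=0
6. P0: store L0 := 40  bus=[BusRdX,Flush]  L0: P0=M P1=I  mem[L0]=74

invalidations = 1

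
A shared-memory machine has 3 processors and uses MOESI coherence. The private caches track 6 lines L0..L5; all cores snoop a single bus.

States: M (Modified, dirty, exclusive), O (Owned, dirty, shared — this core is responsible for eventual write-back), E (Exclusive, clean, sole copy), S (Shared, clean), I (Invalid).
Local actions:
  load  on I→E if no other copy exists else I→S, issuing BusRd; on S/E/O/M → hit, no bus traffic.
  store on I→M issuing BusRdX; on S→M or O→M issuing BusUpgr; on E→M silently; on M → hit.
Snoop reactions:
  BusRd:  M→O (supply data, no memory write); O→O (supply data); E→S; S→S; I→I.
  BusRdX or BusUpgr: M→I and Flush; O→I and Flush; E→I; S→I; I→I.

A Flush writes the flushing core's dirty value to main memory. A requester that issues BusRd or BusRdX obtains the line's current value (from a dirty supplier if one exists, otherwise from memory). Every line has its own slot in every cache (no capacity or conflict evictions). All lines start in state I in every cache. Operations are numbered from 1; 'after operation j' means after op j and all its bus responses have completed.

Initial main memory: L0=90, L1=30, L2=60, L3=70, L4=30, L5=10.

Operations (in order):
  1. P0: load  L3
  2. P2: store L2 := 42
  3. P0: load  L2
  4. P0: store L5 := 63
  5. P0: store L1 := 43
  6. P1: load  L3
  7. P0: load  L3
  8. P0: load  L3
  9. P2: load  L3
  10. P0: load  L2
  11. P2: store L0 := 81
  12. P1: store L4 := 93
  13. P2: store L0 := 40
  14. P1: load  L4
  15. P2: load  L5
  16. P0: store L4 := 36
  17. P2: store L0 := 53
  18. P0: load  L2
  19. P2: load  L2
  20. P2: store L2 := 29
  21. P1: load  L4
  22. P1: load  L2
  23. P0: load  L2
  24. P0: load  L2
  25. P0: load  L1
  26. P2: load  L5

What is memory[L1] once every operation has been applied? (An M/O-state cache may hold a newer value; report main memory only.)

[1] P0: load  L3 | P0:E(70), P1:I, P2:I | bus: BusRd
[2] P2: store L2 := 42 | P0:I, P1:I, P2:M(42) | bus: BusRdX
[3] P0: load  L2 | P0:S(42), P1:I, P2:O(42) | bus: BusRd
[4] P0: store L5 := 63 | P0:M(63), P1:I, P2:I | bus: BusRdX
[5] P0: store L1 := 43 | P0:M(43), P1:I, P2:I | bus: BusRdX
[6] P1: load  L3 | P0:S(70), P1:S(70), P2:I | bus: BusRd
[7] P0: load  L3 | P0:S(70), P1:S(70), P2:I | bus: none
[8] P0: load  L3 | P0:S(70), P1:S(70), P2:I | bus: none
[9] P2: load  L3 | P0:S(70), P1:S(70), P2:S(70) | bus: BusRd
[10] P0: load  L2 | P0:S(42), P1:I, P2:O(42) | bus: none
[11] P2: store L0 := 81 | P0:I, P1:I, P2:M(81) | bus: BusRdX
[12] P1: store L4 := 93 | P0:I, P1:M(93), P2:I | bus: BusRdX
[13] P2: store L0 := 40 | P0:I, P1:I, P2:M(40) | bus: none
[14] P1: load  L4 | P0:I, P1:M(93), P2:I | bus: none
[15] P2: load  L5 | P0:O(63), P1:I, P2:S(63) | bus: BusRd
[16] P0: store L4 := 36 | P0:M(36), P1:I, P2:I | bus: BusRdX,Flush
[17] P2: store L0 := 53 | P0:I, P1:I, P2:M(53) | bus: none
[18] P0: load  L2 | P0:S(42), P1:I, P2:O(42) | bus: none
[19] P2: load  L2 | P0:S(42), P1:I, P2:O(42) | bus: none
[20] P2: store L2 := 29 | P0:I, P1:I, P2:M(29) | bus: BusUpgr
[21] P1: load  L4 | P0:O(36), P1:S(36), P2:I | bus: BusRd
[22] P1: load  L2 | P0:I, P1:S(29), P2:O(29) | bus: BusRd
[23] P0: load  L2 | P0:S(29), P1:S(29), P2:O(29) | bus: BusRd
[24] P0: load  L2 | P0:S(29), P1:S(29), P2:O(29) | bus: none
[25] P0: load  L1 | P0:M(43), P1:I, P2:I | bus: none
[26] P2: load  L5 | P0:O(63), P1:I, P2:S(63) | bus: none

memory[L1] = 30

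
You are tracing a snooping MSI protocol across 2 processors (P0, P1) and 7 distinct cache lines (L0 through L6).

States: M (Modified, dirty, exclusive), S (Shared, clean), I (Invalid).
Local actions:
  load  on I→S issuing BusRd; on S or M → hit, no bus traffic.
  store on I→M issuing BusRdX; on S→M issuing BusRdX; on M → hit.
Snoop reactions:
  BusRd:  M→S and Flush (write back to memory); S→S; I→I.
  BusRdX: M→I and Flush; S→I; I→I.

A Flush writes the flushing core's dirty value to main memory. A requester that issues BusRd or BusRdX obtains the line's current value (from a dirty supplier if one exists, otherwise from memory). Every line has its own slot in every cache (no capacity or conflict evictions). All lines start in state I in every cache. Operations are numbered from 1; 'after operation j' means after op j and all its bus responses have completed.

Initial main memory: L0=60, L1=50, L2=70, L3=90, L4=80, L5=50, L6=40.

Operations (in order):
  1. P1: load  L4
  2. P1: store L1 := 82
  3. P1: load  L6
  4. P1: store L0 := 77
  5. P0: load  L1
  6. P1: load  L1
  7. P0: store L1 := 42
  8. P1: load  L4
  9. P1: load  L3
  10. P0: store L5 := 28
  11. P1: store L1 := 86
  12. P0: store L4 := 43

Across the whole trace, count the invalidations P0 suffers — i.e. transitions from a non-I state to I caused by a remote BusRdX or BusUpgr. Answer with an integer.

step 1: P1: load  L4  ⟶  IS  (L4)  txn=BusRd  M[L4]=80
step 2: P1: store L1 := 82  ⟶  IM  (L1)  txn=BusRdX  M[L1]=50
step 3: P1: load  L6  ⟶  IS  (L6)  txn=BusRd  M[L6]=40
step 4: P1: store L0 := 77  ⟶  IM  (L0)  txn=BusRdX  M[L0]=60
step 5: P0: load  L1  ⟶  SS  (L1)  txn=BusRd+Flush  M[L1]=82
step 6: P1: load  L1  ⟶  SS  (L1)  txn=∅  M[L1]=82
step 7: P0: store L1 := 42  ⟶  MI  (L1)  txn=BusRdX  M[L1]=82
step 8: P1: load  L4  ⟶  IS  (L4)  txn=∅  M[L4]=80
step 9: P1: load  L3  ⟶  IS  (L3)  txn=BusRd  M[L3]=90
step 10: P0: store L5 := 28  ⟶  MI  (L5)  txn=BusRdX  M[L5]=50
step 11: P1: store L1 := 86  ⟶  IM  (L1)  txn=BusRdX+Flush  M[L1]=42
step 12: P0: store L4 := 43  ⟶  MI  (L4)  txn=BusRdX  M[L4]=80

invalidations = 1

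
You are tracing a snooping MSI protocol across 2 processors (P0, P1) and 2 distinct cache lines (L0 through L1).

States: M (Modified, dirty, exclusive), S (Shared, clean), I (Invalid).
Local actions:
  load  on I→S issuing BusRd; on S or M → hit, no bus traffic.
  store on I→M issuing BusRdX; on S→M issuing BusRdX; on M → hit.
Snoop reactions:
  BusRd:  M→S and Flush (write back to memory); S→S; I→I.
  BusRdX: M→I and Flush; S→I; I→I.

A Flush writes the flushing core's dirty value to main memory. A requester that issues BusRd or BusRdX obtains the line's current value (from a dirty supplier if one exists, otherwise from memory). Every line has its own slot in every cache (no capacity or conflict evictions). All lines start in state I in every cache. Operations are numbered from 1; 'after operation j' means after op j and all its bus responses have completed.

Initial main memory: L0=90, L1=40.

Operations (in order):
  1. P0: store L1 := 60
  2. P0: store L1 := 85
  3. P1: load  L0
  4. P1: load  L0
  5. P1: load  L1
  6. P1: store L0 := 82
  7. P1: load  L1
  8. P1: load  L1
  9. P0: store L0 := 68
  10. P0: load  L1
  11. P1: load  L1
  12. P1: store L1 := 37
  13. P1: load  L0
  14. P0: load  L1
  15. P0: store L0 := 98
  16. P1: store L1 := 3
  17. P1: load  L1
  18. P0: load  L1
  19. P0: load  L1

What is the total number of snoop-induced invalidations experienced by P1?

invalidations = 2

  op1 P0: store L1 := 60 → M/I on L1; bus BusRdX; mem=40
  op2 P0: store L1 := 85 → M/I on L1; bus (none); mem=40
  op3 P1: load  L0 → I/S on L0; bus BusRd; mem=90
  op4 P1: load  L0 → I/S on L0; bus (none); mem=90
  op5 P1: load  L1 → S/S on L1; bus BusRd Flush; mem=85
  op6 P1: store L0 := 82 → I/M on L0; bus BusRdX; mem=90
  op7 P1: load  L1 → S/S on L1; bus (none); mem=85
  op8 P1: load  L1 → S/S on L1; bus (none); mem=85
  op9 P0: store L0 := 68 → M/I on L0; bus BusRdX Flush; mem=82
  op10 P0: load  L1 → S/S on L1; bus (none); mem=85
  op11 P1: load  L1 → S/S on L1; bus (none); mem=85
  op12 P1: store L1 := 37 → I/M on L1; bus BusRdX; mem=85
  op13 P1: load  L0 → S/S on L0; bus BusRd Flush; mem=68
  op14 P0: load  L1 → S/S on L1; bus BusRd Flush; mem=37
  op15 P0: store L0 := 98 → M/I on L0; bus BusRdX; mem=68
  op16 P1: store L1 := 3 → I/M on L1; bus BusRdX; mem=37
  op17 P1: load  L1 → I/M on L1; bus (none); mem=37
  op18 P0: load  L1 → S/S on L1; bus BusRd Flush; mem=3
  op19 P0: load  L1 → S/S on L1; bus (none); mem=3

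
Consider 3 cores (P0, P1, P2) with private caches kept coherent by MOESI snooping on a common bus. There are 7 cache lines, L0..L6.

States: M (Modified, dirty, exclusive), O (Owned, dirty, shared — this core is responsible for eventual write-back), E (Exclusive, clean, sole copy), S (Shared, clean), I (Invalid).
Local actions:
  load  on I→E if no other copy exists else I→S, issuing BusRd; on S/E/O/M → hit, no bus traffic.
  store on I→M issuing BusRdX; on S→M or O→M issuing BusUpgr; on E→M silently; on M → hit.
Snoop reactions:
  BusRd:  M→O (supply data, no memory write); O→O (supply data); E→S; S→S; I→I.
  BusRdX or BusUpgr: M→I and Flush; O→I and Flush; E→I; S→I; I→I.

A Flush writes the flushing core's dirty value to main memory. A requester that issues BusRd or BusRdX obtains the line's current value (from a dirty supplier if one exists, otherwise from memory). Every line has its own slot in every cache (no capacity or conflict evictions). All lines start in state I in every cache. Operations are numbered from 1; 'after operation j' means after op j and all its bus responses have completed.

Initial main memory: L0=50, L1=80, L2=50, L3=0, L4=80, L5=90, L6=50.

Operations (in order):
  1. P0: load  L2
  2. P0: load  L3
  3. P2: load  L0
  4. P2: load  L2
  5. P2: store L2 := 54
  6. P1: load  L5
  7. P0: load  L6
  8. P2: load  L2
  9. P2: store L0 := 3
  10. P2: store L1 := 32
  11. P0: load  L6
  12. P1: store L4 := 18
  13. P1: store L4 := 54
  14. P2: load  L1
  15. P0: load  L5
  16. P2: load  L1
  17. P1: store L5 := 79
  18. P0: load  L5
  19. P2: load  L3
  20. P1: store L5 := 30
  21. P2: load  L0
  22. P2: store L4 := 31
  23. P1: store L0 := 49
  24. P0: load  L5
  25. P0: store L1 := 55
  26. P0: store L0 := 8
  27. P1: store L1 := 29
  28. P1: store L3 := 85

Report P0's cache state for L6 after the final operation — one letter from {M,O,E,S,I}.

[1] P0: load  L2 | P0:E(50), P1:I, P2:I | bus: BusRd
[2] P0: load  L3 | P0:E(0), P1:I, P2:I | bus: BusRd
[3] P2: load  L0 | P0:I, P1:I, P2:E(50) | bus: BusRd
[4] P2: load  L2 | P0:S(50), P1:I, P2:S(50) | bus: BusRd
[5] P2: store L2 := 54 | P0:I, P1:I, P2:M(54) | bus: BusUpgr
[6] P1: load  L5 | P0:I, P1:E(90), P2:I | bus: BusRd
[7] P0: load  L6 | P0:E(50), P1:I, P2:I | bus: BusRd
[8] P2: load  L2 | P0:I, P1:I, P2:M(54) | bus: none
[9] P2: store L0 := 3 | P0:I, P1:I, P2:M(3) | bus: none
[10] P2: store L1 := 32 | P0:I, P1:I, P2:M(32) | bus: BusRdX
[11] P0: load  L6 | P0:E(50), P1:I, P2:I | bus: none
[12] P1: store L4 := 18 | P0:I, P1:M(18), P2:I | bus: BusRdX
[13] P1: store L4 := 54 | P0:I, P1:M(54), P2:I | bus: none
[14] P2: load  L1 | P0:I, P1:I, P2:M(32) | bus: none
[15] P0: load  L5 | P0:S(90), P1:S(90), P2:I | bus: BusRd
[16] P2: load  L1 | P0:I, P1:I, P2:M(32) | bus: none
[17] P1: store L5 := 79 | P0:I, P1:M(79), P2:I | bus: BusUpgr
[18] P0: load  L5 | P0:S(79), P1:O(79), P2:I | bus: BusRd
[19] P2: load  L3 | P0:S(0), P1:I, P2:S(0) | bus: BusRd
[20] P1: store L5 := 30 | P0:I, P1:M(30), P2:I | bus: BusUpgr
[21] P2: load  L0 | P0:I, P1:I, P2:M(3) | bus: none
[22] P2: store L4 := 31 | P0:I, P1:I, P2:M(31) | bus: BusRdX,Flush
[23] P1: store L0 := 49 | P0:I, P1:M(49), P2:I | bus: BusRdX,Flush
[24] P0: load  L5 | P0:S(30), P1:O(30), P2:I | bus: BusRd
[25] P0: store L1 := 55 | P0:M(55), P1:I, P2:I | bus: BusRdX,Flush
[26] P0: store L0 := 8 | P0:M(8), P1:I, P2:I | bus: BusRdX,Flush
[27] P1: store L1 := 29 | P0:I, P1:M(29), P2:I | bus: BusRdX,Flush
[28] P1: store L3 := 85 | P0:I, P1:M(85), P2:I | bus: BusRdX

state = E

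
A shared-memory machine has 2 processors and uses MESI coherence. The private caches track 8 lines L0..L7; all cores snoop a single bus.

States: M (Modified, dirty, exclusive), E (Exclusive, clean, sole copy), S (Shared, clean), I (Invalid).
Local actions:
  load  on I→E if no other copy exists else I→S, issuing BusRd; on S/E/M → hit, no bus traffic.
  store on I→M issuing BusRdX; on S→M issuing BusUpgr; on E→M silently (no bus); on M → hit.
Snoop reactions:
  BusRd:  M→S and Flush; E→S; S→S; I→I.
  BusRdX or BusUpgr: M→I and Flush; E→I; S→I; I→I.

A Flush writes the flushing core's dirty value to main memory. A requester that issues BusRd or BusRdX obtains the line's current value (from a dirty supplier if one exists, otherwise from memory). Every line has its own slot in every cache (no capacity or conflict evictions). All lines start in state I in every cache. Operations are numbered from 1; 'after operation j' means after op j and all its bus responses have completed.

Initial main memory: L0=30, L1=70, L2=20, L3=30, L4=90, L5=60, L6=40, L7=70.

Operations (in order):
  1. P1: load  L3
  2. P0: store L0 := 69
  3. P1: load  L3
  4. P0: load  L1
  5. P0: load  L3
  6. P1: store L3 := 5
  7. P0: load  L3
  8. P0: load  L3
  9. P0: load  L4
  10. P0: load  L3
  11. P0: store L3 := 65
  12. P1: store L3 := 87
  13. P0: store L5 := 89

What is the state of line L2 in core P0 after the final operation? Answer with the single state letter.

step 1: P1: load  L3  ⟶  IE  (L3)  txn=BusRd  M[L3]=30
step 2: P0: store L0 := 69  ⟶  MI  (L0)  txn=BusRdX  M[L0]=30
step 3: P1: load  L3  ⟶  IE  (L3)  txn=∅  M[L3]=30
step 4: P0: load  L1  ⟶  EI  (L1)  txn=BusRd  M[L1]=70
step 5: P0: load  L3  ⟶  SS  (L3)  txn=BusRd  M[L3]=30
step 6: P1: store L3 := 5  ⟶  IM  (L3)  txn=BusUpgr  M[L3]=30
step 7: P0: load  L3  ⟶  SS  (L3)  txn=BusRd+Flush  M[L3]=5
step 8: P0: load  L3  ⟶  SS  (L3)  txn=∅  M[L3]=5
step 9: P0: load  L4  ⟶  EI  (L4)  txn=BusRd  M[L4]=90
step 10: P0: load  L3  ⟶  SS  (L3)  txn=∅  M[L3]=5
step 11: P0: store L3 := 65  ⟶  MI  (L3)  txn=BusUpgr  M[L3]=5
step 12: P1: store L3 := 87  ⟶  IM  (L3)  txn=BusRdX+Flush  M[L3]=65
step 13: P0: store L5 := 89  ⟶  MI  (L5)  txn=BusRdX  M[L5]=60

state = I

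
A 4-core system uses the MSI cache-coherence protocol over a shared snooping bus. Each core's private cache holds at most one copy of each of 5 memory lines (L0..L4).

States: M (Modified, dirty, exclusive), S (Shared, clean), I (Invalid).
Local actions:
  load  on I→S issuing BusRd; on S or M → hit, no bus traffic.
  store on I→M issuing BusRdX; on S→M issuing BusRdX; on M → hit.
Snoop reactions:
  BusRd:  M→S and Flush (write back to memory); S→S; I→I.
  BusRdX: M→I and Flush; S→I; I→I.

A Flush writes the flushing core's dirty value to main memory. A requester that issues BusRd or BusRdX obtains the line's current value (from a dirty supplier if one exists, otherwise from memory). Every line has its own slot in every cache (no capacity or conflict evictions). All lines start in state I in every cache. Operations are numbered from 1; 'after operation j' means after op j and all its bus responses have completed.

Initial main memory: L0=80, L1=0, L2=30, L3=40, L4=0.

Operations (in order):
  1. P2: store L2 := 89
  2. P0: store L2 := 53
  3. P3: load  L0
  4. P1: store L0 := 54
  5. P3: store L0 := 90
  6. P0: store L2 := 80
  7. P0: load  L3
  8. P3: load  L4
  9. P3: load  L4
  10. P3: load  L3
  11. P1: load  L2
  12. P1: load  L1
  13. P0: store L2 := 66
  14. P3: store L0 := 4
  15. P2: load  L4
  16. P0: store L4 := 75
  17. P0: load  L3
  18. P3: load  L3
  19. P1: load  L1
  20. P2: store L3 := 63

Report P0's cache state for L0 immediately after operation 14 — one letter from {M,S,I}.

1. P2: store L2 := 89  bus=[BusRdX]  L2: P0=I P1=I P2=M P3=I  mem[L2]=30
2. P0: store L2 := 53  bus=[BusRdX,Flush]  L2: P0=M P1=I P2=I P3=I  mem[L2]=89
3. P3: load  L0  bus=[BusRd]  L0: P0=I P1=I P2=I P3=S  mem[L0]=80
4. P1: store L0 := 54  bus=[BusRdX]  L0: P0=I P1=M P2=I P3=I  mem[L0]=80
5. P3: store L0 := 90  bus=[BusRdX,Flush]  L0: P0=I P1=I P2=I P3=M  mem[L0]=54
6. P0: store L2 := 80  bus=[-]  L2: P0=M P1=I P2=I P3=I  mem[L2]=89
7. P0: load  L3  bus=[BusRd]  L3: P0=S P1=I P2=I P3=I  mem[L3]=40
8. P3: load  L4  bus=[BusRd]  L4: P0=I P1=I P2=I P3=S  mem[L4]=0
9. P3: load  L4  bus=[-]  L4: P0=I P1=I P2=I P3=S  mem[L4]=0
10. P3: load  L3  bus=[BusRd]  L3: P0=S P1=I P2=I P3=S  mem[L3]=40
11. P1: load  L2  bus=[BusRd,Flush]  L2: P0=S P1=S P2=I P3=I  mem[L2]=80
12. P1: load  L1  bus=[BusRd]  L1: P0=I P1=S P2=I P3=I  mem[L1]=0
13. P0: store L2 := 66  bus=[BusRdX]  L2: P0=M P1=I P2=I P3=I  mem[L2]=80
14. P3: store L0 := 4  bus=[-]  L0: P0=I P1=I P2=I P3=M  mem[L0]=54
15. P2: load  L4  bus=[BusRd]  L4: P0=I P1=I P2=S P3=S  mem[L4]=0
16. P0: store L4 := 75  bus=[BusRdX]  L4: P0=M P1=I P2=I P3=I  mem[L4]=0
17. P0: load  L3  bus=[-]  L3: P0=S P1=I P2=I P3=S  mem[L3]=40
18. P3: load  L3  bus=[-]  L3: P0=S P1=I P2=I P3=S  mem[L3]=40
19. P1: load  L1  bus=[-]  L1: P0=I P1=S P2=I P3=I  mem[L1]=0
20. P2: store L3 := 63  bus=[BusRdX]  L3: P0=I P1=I P2=M P3=I  mem[L3]=40

state = I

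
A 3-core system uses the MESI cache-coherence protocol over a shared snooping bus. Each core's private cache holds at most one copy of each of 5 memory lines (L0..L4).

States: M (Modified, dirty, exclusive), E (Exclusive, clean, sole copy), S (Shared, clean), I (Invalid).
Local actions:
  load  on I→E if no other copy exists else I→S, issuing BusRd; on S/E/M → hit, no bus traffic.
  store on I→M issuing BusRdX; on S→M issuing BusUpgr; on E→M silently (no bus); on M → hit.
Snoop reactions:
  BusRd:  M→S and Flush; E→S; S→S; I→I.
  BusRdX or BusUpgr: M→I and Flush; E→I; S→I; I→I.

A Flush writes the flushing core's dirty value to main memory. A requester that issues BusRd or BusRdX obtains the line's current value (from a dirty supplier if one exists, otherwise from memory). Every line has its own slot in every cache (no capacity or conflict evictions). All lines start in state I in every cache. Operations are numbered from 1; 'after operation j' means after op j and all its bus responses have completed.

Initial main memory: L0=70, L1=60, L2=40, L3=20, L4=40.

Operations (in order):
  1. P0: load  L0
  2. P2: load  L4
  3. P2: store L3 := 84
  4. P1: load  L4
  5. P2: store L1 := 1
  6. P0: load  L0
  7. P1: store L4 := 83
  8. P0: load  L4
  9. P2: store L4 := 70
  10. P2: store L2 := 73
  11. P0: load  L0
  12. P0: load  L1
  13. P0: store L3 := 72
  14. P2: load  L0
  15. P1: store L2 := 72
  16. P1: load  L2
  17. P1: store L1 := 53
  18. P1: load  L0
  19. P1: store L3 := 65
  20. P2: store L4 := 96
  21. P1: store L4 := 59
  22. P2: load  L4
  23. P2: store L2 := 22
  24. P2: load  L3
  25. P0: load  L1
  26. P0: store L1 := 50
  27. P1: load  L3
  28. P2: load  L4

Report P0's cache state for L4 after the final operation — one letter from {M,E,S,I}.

state = I

1. P0: load  L0  bus=[BusRd]  L0: P0=E P1=I P2=I  mem[L0]=70
2. P2: load  L4  bus=[BusRd]  L4: P0=I P1=I P2=E  mem[L4]=40
3. P2: store L3 := 84  bus=[BusRdX]  L3: P0=I P1=I P2=M  mem[L3]=20
4. P1: load  L4  bus=[BusRd]  L4: P0=I P1=S P2=S  mem[L4]=40
5. P2: store L1 := 1  bus=[BusRdX]  L1: P0=I P1=I P2=M  mem[L1]=60
6. P0: load  L0  bus=[-]  L0: P0=E P1=I P2=I  mem[L0]=70
7. P1: store L4 := 83  bus=[BusUpgr]  L4: P0=I P1=M P2=I  mem[L4]=40
8. P0: load  L4  bus=[BusRd,Flush]  L4: P0=S P1=S P2=I  mem[L4]=83
9. P2: store L4 := 70  bus=[BusRdX]  L4: P0=I P1=I P2=M  mem[L4]=83
10. P2: store L2 := 73  bus=[BusRdX]  L2: P0=I P1=I P2=M  mem[L2]=40
11. P0: load  L0  bus=[-]  L0: P0=E P1=I P2=I  mem[L0]=70
12. P0: load  L1  bus=[BusRd,Flush]  L1: P0=S P1=I P2=S  mem[L1]=1
13. P0: store L3 := 72  bus=[BusRdX,Flush]  L3: P0=M P1=I P2=I  mem[L3]=84
14. P2: load  L0  bus=[BusRd]  L0: P0=S P1=I P2=S  mem[L0]=70
15. P1: store L2 := 72  bus=[BusRdX,Flush]  L2: P0=I P1=M P2=I  mem[L2]=73
16. P1: load  L2  bus=[-]  L2: P0=I P1=M P2=I  mem[L2]=73
17. P1: store L1 := 53  bus=[BusRdX]  L1: P0=I P1=M P2=I  mem[L1]=1
18. P1: load  L0  bus=[BusRd]  L0: P0=S P1=S P2=S  mem[L0]=70
19. P1: store L3 := 65  bus=[BusRdX,Flush]  L3: P0=I P1=M P2=I  mem[L3]=72
20. P2: store L4 := 96  bus=[-]  L4: P0=I P1=I P2=M  mem[L4]=83
21. P1: store L4 := 59  bus=[BusRdX,Flush]  L4: P0=I P1=M P2=I  mem[L4]=96
22. P2: load  L4  bus=[BusRd,Flush]  L4: P0=I P1=S P2=S  mem[L4]=59
23. P2: store L2 := 22  bus=[BusRdX,Flush]  L2: P0=I P1=I P2=M  mem[L2]=72
24. P2: load  L3  bus=[BusRd,Flush]  L3: P0=I P1=S P2=S  mem[L3]=65
25. P0: load  L1  bus=[BusRd,Flush]  L1: P0=S P1=S P2=I  mem[L1]=53
26. P0: store L1 := 50  bus=[BusUpgr]  L1: P0=M P1=I P2=I  mem[L1]=53
27. P1: load  L3  bus=[-]  L3: P0=I P1=S P2=S  mem[L3]=65
28. P2: load  L4  bus=[-]  L4: P0=I P1=S P2=S  mem[L4]=59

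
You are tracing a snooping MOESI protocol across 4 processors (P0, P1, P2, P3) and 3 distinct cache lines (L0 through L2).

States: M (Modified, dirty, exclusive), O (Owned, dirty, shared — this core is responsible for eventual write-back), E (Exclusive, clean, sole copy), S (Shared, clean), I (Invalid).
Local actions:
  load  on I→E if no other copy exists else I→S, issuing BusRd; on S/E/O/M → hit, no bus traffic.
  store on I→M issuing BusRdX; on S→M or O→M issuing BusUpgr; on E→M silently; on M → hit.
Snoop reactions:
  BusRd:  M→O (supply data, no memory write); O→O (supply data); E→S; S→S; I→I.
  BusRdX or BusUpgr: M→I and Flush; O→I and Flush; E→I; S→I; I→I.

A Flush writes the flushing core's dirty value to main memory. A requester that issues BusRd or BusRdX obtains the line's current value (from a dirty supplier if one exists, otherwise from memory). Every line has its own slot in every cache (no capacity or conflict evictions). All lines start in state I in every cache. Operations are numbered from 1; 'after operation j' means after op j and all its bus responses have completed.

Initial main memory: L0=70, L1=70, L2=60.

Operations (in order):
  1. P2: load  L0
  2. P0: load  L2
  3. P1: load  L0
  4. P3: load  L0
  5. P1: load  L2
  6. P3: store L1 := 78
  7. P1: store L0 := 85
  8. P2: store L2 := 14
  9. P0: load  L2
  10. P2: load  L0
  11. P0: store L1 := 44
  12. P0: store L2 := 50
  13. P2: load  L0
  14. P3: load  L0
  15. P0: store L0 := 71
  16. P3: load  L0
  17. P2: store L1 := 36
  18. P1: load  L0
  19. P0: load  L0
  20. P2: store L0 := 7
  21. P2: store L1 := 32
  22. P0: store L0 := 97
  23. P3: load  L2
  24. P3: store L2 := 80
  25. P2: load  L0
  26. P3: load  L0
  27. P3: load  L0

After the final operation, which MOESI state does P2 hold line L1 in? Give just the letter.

state = M

step 1: P2: load  L0  ⟶  IIEI  (L0)  txn=BusRd  M[L0]=70
step 2: P0: load  L2  ⟶  EIII  (L2)  txn=BusRd  M[L2]=60
step 3: P1: load  L0  ⟶  ISSI  (L0)  txn=BusRd  M[L0]=70
step 4: P3: load  L0  ⟶  ISSS  (L0)  txn=BusRd  M[L0]=70
step 5: P1: load  L2  ⟶  SSII  (L2)  txn=BusRd  M[L2]=60
step 6: P3: store L1 := 78  ⟶  IIIM  (L1)  txn=BusRdX  M[L1]=70
step 7: P1: store L0 := 85  ⟶  IMII  (L0)  txn=BusUpgr  M[L0]=70
step 8: P2: store L2 := 14  ⟶  IIMI  (L2)  txn=BusRdX  M[L2]=60
step 9: P0: load  L2  ⟶  SIOI  (L2)  txn=BusRd  M[L2]=60
step 10: P2: load  L0  ⟶  IOSI  (L0)  txn=BusRd  M[L0]=70
step 11: P0: store L1 := 44  ⟶  MIII  (L1)  txn=BusRdX+Flush  M[L1]=78
step 12: P0: store L2 := 50  ⟶  MIII  (L2)  txn=BusUpgr+Flush  M[L2]=14
step 13: P2: load  L0  ⟶  IOSI  (L0)  txn=∅  M[L0]=70
step 14: P3: load  L0  ⟶  IOSS  (L0)  txn=BusRd  M[L0]=70
step 15: P0: store L0 := 71  ⟶  MIII  (L0)  txn=BusRdX+Flush  M[L0]=85
step 16: P3: load  L0  ⟶  OIIS  (L0)  txn=BusRd  M[L0]=85
step 17: P2: store L1 := 36  ⟶  IIMI  (L1)  txn=BusRdX+Flush  M[L1]=44
step 18: P1: load  L0  ⟶  OSIS  (L0)  txn=BusRd  M[L0]=85
step 19: P0: load  L0  ⟶  OSIS  (L0)  txn=∅  M[L0]=85
step 20: P2: store L0 := 7  ⟶  IIMI  (L0)  txn=BusRdX+Flush  M[L0]=71
step 21: P2: store L1 := 32  ⟶  IIMI  (L1)  txn=∅  M[L1]=44
step 22: P0: store L0 := 97  ⟶  MIII  (L0)  txn=BusRdX+Flush  M[L0]=7
step 23: P3: load  L2  ⟶  OIIS  (L2)  txn=BusRd  M[L2]=14
step 24: P3: store L2 := 80  ⟶  IIIM  (L2)  txn=BusUpgr+Flush  M[L2]=50
step 25: P2: load  L0  ⟶  OISI  (L0)  txn=BusRd  M[L0]=7
step 26: P3: load  L0  ⟶  OISS  (L0)  txn=BusRd  M[L0]=7
step 27: P3: load  L0  ⟶  OISS  (L0)  txn=∅  M[L0]=7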